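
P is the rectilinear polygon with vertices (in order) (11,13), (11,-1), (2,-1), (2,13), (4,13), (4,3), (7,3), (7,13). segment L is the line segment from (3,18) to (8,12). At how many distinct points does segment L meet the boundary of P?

1

The segment meets the boundary at (7.167,13).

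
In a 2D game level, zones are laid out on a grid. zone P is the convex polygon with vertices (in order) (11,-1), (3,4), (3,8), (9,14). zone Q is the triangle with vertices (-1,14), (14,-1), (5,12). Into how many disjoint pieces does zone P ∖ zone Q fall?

zone P ∖ zone Q splits into 2 disjoint pieces (area 34.3077, area 17.3686).

2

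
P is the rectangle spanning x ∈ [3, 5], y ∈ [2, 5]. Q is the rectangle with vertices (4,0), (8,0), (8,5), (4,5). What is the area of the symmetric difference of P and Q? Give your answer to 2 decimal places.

20.00

|P∩Q|: x∈[4,5], y∈[2,5] → 1·3 = 3.
|P △ Q| = |P| + |Q| − 2·|P∩Q| = 6 + 20 − 6 = 20.00.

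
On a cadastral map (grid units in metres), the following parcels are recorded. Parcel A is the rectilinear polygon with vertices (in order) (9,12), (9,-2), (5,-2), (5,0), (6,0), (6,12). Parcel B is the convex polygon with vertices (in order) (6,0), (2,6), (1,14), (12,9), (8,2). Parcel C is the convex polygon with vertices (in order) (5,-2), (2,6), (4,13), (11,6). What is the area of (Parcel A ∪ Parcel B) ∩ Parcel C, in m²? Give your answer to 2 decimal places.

|Parcel A ∪ Parcel B| = 96.2386.
|(Parcel A ∪ Parcel B) ∩ Parcel C| = 59.98.

59.98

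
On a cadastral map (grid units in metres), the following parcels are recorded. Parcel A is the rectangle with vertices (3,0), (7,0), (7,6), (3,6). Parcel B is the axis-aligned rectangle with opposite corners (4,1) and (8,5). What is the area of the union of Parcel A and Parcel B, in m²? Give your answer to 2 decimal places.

By inclusion–exclusion:
Individual areas: |Parcel A| = 24, |Parcel B| = 16.
|Parcel A∩Parcel B|: x∈[4,7], y∈[1,5] → 3·4 = 12.
|Parcel A ∪ Parcel B| = 40 − 12 = 28.00.

28.00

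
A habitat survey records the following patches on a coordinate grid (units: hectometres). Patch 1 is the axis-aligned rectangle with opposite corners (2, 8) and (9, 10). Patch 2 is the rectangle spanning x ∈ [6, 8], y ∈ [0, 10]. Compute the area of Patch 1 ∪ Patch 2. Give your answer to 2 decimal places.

30.00

By inclusion–exclusion:
Individual areas: |Patch 1| = 14, |Patch 2| = 20.
|Patch 1∩Patch 2|: x∈[6,8], y∈[8,10] → 2·2 = 4.
|Patch 1 ∪ Patch 2| = 34 − 4 = 30.00.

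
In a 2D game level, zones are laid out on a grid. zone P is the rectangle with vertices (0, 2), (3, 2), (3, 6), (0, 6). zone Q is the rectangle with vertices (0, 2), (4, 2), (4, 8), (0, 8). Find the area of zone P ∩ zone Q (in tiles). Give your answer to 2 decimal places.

12.00

|zone P∩zone Q|: x∈[0,3], y∈[2,6] → 3·4 = 12.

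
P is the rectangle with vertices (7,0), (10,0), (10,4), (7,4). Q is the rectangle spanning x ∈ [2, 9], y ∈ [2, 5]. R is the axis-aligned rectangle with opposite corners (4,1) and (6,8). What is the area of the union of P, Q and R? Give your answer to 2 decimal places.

By inclusion–exclusion:
Individual areas: |P| = 12, |Q| = 21, |R| = 14.
|P∩Q|: x∈[7,9], y∈[2,4] → 2·2 = 4.
|P∩R| = 0 (no overlap).
|Q∩R|: x∈[4,6], y∈[2,5] → 2·3 = 6.
|P∩Q∩R| = 0.
|P ∪ Q ∪ R| = 47 − 10 + 0 = 37.00.

37.00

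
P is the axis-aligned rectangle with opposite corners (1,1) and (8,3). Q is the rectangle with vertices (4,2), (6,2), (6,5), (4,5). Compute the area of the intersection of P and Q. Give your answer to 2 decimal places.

|P∩Q|: x∈[4,6], y∈[2,3] → 2·1 = 2.

2.00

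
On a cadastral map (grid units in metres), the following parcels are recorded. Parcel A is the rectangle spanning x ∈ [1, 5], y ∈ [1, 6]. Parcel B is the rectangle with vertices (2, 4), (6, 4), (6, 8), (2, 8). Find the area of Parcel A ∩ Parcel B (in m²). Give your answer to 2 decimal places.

|Parcel A∩Parcel B|: x∈[2,5], y∈[4,6] → 3·2 = 6.

6.00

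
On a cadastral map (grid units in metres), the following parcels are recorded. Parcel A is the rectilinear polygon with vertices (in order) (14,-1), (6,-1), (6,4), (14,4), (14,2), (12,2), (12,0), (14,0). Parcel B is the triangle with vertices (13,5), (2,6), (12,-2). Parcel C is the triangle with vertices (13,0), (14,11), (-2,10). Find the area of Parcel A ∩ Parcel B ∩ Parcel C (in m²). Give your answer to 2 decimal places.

9.76

The intersection is the polygon with vertices (12.857,4), (12.571,2), (12,2), (12,0.667), (7,4).
By the shoelace formula its area is 9.76.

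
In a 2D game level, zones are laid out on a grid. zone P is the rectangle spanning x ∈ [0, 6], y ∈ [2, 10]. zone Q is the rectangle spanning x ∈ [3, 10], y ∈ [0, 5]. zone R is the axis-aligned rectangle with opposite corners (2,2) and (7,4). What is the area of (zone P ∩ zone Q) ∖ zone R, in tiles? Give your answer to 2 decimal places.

3.00

|zone P ∩ zone Q| = 9.
|(zone P ∩ zone Q) ∩ zone R| = 6.
|(zone P ∩ zone Q) ∖ zone R| = 9 − 6 = 3.00.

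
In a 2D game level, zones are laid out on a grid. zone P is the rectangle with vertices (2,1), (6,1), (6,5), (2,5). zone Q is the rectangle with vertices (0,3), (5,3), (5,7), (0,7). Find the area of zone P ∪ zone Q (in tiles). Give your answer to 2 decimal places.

By inclusion–exclusion:
Individual areas: |zone P| = 16, |zone Q| = 20.
|zone P∩zone Q|: x∈[2,5], y∈[3,5] → 3·2 = 6.
|zone P ∪ zone Q| = 36 − 6 = 30.00.

30.00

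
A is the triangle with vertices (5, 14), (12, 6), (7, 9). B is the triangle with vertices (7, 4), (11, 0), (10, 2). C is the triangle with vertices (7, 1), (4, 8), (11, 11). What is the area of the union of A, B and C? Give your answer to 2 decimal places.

By inclusion–exclusion:
Individual areas: |A| = 9.5, |B| = 2, |C| = 29.
|A∩B| = 0.
|A∩C| = 3.571.
|B∩C| = 0.1353.
|A∩B∩C| = 0.
|A ∪ B ∪ C| = 40.5 − 3.7064 + 0 = 36.79.

36.79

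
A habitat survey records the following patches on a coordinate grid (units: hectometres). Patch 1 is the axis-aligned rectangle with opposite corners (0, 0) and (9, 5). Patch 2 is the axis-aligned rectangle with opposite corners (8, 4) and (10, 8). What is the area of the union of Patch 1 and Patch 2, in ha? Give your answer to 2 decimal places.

52.00

By inclusion–exclusion:
Individual areas: |Patch 1| = 45, |Patch 2| = 8.
|Patch 1∩Patch 2|: x∈[8,9], y∈[4,5] → 1·1 = 1.
|Patch 1 ∪ Patch 2| = 53 − 1 = 52.00.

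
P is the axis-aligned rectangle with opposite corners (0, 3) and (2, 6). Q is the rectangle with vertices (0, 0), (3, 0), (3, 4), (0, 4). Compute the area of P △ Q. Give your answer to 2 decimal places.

14.00

|P∩Q|: x∈[0,2], y∈[3,4] → 2·1 = 2.
|P △ Q| = |P| + |Q| − 2·|P∩Q| = 6 + 12 − 4 = 14.00.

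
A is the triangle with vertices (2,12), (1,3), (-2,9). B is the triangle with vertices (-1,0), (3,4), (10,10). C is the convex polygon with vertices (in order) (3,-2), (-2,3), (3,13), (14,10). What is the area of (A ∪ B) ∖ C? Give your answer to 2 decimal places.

|A ∪ B| = 18.5.
|(A ∪ B) ∩ C| = 9.0238.
|(A ∪ B) ∖ C| = 18.5 − 9.0238 = 9.48.

9.48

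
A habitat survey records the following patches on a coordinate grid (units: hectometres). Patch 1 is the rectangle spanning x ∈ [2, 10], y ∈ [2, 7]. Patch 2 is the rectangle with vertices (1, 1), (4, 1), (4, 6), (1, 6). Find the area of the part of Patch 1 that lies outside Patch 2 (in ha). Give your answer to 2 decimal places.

32.00

|Patch 1∩Patch 2|: x∈[2,4], y∈[2,6] → 2·4 = 8.
|Patch 1| = 40.
|Patch 1 ∖ Patch 2| = |Patch 1| − |Patch 1∩Patch 2| = 40 − 8 = 32.00.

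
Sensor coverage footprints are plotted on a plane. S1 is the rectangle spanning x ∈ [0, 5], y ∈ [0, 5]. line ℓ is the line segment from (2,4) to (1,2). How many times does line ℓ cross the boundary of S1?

0

The segment lies entirely inside S1 and never meets its boundary.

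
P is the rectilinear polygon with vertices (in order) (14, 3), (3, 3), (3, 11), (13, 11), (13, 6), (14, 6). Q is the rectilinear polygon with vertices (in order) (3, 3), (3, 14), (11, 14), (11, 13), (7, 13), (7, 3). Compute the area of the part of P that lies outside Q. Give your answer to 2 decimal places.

|P| = 83, |P∩Q| = 32.
|P ∖ Q| = |P| − |P∩Q| = 83 − 32 = 51.00.

51.00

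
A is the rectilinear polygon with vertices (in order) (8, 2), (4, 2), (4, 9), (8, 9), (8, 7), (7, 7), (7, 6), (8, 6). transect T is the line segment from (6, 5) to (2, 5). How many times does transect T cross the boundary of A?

1

The segment meets the boundary at (4,5).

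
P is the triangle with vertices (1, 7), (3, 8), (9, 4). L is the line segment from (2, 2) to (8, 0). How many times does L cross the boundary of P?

The segment lies entirely outside P and never meets its boundary.

0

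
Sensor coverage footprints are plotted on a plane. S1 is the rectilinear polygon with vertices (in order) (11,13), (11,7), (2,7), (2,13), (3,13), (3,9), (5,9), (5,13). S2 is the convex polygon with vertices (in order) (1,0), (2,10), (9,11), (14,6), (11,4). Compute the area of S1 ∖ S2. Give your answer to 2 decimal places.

|S1| = 46, |S1∩S2| = 27.9286.
|S1 ∖ S2| = |S1| − |S1∩S2| = 46 − 27.9286 = 18.07.

18.07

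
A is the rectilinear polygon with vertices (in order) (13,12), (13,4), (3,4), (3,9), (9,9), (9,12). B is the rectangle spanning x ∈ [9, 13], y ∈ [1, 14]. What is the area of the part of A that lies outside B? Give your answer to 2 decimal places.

|A| = 62, |A∩B| = 32.
|A ∖ B| = |A| − |A∩B| = 62 − 32 = 30.00.

30.00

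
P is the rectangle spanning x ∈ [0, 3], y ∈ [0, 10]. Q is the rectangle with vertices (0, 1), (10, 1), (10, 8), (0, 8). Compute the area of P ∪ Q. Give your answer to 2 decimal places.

79.00

By inclusion–exclusion:
Individual areas: |P| = 30, |Q| = 70.
|P∩Q|: x∈[0,3], y∈[1,8] → 3·7 = 21.
|P ∪ Q| = 100 − 21 = 79.00.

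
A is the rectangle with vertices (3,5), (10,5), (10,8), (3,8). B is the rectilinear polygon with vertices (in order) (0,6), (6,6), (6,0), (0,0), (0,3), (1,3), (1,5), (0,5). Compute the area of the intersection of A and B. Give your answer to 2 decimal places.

3.00

The intersection is the polygon with vertices (3,5), (3,6), (6,6), (6,5).
By the shoelace formula its area is 3.00.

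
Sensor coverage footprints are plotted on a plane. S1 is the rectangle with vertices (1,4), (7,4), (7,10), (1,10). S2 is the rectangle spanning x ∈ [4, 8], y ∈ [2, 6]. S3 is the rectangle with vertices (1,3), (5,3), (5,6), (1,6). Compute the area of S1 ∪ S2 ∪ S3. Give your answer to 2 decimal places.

By inclusion–exclusion:
Individual areas: |S1| = 36, |S2| = 16, |S3| = 12.
|S1∩S2|: x∈[4,7], y∈[4,6] → 3·2 = 6.
|S1∩S3|: x∈[1,5], y∈[4,6] → 4·2 = 8.
|S2∩S3|: x∈[4,5], y∈[3,6] → 1·3 = 3.
|S1∩S2∩S3| = 2.
|S1 ∪ S2 ∪ S3| = 64 − 17 + 2 = 49.00.

49.00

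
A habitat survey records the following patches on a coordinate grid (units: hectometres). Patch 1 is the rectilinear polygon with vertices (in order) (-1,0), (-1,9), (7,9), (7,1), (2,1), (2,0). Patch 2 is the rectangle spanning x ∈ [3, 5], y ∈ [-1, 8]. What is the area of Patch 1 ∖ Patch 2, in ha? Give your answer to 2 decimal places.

53.00

|Patch 1| = 67, |Patch 1∩Patch 2| = 14.
|Patch 1 ∖ Patch 2| = |Patch 1| − |Patch 1∩Patch 2| = 67 − 14 = 53.00.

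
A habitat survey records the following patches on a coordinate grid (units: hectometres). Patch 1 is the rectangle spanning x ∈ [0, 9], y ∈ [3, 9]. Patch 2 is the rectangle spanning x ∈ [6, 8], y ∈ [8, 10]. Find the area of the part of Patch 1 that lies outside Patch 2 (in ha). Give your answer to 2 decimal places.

|Patch 1∩Patch 2|: x∈[6,8], y∈[8,9] → 2·1 = 2.
|Patch 1| = 54.
|Patch 1 ∖ Patch 2| = |Patch 1| − |Patch 1∩Patch 2| = 54 − 2 = 52.00.

52.00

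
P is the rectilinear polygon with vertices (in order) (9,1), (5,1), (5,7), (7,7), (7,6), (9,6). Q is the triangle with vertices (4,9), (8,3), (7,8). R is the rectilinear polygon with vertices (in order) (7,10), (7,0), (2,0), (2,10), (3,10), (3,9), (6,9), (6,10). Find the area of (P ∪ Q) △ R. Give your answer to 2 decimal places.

42.23

|P ∪ Q| = 25.5667.
|(P ∪ Q) ∩ R| = 15.1667.
|(P ∪ Q) △ R| = 25.5667 + 47 − 30.3333 = 42.23.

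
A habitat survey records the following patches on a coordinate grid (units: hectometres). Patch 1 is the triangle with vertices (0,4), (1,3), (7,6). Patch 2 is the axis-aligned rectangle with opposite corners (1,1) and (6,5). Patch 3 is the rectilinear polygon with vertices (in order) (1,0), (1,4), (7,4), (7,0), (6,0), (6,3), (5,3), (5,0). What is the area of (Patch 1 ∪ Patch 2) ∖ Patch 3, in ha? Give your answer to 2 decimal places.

8.39

|Patch 1 ∪ Patch 2| = 21.3929.
|(Patch 1 ∪ Patch 2) ∩ Patch 3| = 13.
|(Patch 1 ∪ Patch 2) ∖ Patch 3| = 21.3929 − 13 = 8.39.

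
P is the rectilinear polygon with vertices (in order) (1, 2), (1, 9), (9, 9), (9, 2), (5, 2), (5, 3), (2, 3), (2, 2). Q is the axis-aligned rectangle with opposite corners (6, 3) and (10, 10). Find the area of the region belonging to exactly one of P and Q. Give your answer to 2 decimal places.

45.00

|P| = 53, |Q| = 28, |P∩Q| = 18.
|P △ Q| = |P| + |Q| − 2·|P∩Q| = 53 + 28 − 36 = 45.00.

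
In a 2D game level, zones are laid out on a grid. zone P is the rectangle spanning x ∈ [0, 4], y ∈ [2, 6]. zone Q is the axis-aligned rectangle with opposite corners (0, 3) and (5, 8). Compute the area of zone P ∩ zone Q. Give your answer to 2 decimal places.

|zone P∩zone Q|: x∈[0,4], y∈[3,6] → 4·3 = 12.

12.00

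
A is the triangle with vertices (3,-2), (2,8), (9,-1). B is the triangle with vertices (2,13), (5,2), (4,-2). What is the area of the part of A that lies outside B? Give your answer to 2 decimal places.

22.24

|A| = 30.5, |A∩B| = 8.2561.
|A ∖ B| = |A| − |A∩B| = 30.5 − 8.2561 = 22.24.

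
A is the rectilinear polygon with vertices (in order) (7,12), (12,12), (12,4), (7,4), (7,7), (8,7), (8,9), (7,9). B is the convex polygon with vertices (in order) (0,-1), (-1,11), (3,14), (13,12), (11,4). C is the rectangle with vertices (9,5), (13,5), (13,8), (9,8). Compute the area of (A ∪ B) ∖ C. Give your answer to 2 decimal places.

135.50

|A ∪ B| = 144.5.
|(A ∪ B) ∩ C| = 9.
|(A ∪ B) ∖ C| = 144.5 − 9 = 135.50.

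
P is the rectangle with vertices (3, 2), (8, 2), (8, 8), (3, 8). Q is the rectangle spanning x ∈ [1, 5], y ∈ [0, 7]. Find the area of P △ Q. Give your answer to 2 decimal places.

38.00

|P∩Q|: x∈[3,5], y∈[2,7] → 2·5 = 10.
|P △ Q| = |P| + |Q| − 2·|P∩Q| = 30 + 28 − 20 = 38.00.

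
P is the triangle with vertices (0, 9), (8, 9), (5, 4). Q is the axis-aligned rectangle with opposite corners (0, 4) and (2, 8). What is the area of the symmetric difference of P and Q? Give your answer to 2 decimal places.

|P| = 20, |Q| = 8, |P∩Q| = 0.5.
|P △ Q| = |P| + |Q| − 2·|P∩Q| = 20 + 8 − 1 = 27.00.

27.00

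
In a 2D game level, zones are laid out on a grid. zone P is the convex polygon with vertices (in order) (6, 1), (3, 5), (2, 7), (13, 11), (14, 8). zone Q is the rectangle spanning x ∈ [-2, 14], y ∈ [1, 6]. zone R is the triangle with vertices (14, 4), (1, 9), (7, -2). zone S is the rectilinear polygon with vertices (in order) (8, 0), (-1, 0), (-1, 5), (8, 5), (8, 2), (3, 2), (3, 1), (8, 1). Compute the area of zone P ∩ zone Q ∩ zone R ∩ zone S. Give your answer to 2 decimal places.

11.22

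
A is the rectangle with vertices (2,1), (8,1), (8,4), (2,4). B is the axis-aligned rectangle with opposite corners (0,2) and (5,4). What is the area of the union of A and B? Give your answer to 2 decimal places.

22.00

By inclusion–exclusion:
Individual areas: |A| = 18, |B| = 10.
|A∩B|: x∈[2,5], y∈[2,4] → 3·2 = 6.
|A ∪ B| = 28 − 6 = 22.00.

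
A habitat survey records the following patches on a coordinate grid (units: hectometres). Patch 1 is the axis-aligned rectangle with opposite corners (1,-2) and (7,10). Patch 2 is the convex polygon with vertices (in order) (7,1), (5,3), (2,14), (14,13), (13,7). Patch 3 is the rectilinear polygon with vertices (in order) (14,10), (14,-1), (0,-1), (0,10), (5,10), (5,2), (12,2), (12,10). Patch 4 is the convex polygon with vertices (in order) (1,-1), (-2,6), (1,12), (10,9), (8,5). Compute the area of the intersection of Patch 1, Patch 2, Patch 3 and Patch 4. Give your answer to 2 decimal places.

6.68

The intersection is the polygon with vertices (5,10), (5,3), (3.091,10).
By the shoelace formula its area is 6.68.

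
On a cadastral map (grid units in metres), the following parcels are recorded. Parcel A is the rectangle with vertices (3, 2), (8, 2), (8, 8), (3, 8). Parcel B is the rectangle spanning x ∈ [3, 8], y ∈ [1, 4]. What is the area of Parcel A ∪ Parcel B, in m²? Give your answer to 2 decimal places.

By inclusion–exclusion:
Individual areas: |Parcel A| = 30, |Parcel B| = 15.
|Parcel A∩Parcel B|: x∈[3,8], y∈[2,4] → 5·2 = 10.
|Parcel A ∪ Parcel B| = 45 − 10 = 35.00.

35.00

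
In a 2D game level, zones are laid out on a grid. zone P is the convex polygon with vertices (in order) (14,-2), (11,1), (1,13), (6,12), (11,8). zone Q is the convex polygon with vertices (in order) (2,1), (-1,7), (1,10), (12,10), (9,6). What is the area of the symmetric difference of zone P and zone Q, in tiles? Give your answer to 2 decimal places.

80.86

|zone P| = 53, |zone Q| = 66.5, |zone P∩zone Q| = 19.3218.
|zone P △ zone Q| = |zone P| + |zone Q| − 2·|zone P∩zone Q| = 53 + 66.5 − 38.6437 = 80.86.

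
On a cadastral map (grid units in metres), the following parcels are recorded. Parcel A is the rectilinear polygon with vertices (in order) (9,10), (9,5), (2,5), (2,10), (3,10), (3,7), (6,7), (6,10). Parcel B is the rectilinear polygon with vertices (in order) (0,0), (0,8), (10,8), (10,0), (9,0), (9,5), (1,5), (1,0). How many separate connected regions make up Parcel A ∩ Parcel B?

Parcel A ∩ Parcel B is a single connected region.

1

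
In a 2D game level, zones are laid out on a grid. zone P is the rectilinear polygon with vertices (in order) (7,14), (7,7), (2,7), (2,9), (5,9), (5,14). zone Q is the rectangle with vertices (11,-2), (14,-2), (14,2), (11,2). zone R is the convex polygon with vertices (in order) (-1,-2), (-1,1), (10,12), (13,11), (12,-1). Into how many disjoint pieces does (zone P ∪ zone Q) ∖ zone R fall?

(zone P ∪ zone Q) ∖ zone R splits into 2 disjoint pieces (area 18, area 8.5865).

2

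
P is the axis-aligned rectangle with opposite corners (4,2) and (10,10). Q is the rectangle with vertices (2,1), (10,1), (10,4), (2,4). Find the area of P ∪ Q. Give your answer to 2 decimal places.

60.00

By inclusion–exclusion:
Individual areas: |P| = 48, |Q| = 24.
|P∩Q|: x∈[4,10], y∈[2,4] → 6·2 = 12.
|P ∪ Q| = 72 − 12 = 60.00.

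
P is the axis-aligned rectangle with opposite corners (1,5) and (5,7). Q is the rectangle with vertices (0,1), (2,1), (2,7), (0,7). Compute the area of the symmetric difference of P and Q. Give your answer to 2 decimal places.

16.00

|P∩Q|: x∈[1,2], y∈[5,7] → 1·2 = 2.
|P △ Q| = |P| + |Q| − 2·|P∩Q| = 8 + 12 − 4 = 16.00.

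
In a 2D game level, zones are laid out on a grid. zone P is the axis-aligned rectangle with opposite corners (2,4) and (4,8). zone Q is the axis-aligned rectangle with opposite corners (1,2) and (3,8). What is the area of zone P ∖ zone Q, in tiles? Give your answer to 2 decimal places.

|zone P∩zone Q|: x∈[2,3], y∈[4,8] → 1·4 = 4.
|zone P| = 8.
|zone P ∖ zone Q| = |zone P| − |zone P∩zone Q| = 8 − 4 = 4.00.

4.00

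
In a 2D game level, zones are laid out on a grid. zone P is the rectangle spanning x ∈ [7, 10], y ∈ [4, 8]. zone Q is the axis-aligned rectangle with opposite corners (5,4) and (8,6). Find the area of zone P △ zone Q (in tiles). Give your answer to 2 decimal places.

|zone P∩zone Q|: x∈[7,8], y∈[4,6] → 1·2 = 2.
|zone P △ zone Q| = |zone P| + |zone Q| − 2·|zone P∩zone Q| = 12 + 6 − 4 = 14.00.

14.00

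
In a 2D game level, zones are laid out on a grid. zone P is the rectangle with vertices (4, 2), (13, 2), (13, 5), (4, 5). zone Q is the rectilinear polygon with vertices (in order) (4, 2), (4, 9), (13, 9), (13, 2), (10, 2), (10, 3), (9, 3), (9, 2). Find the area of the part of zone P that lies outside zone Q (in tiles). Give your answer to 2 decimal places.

|zone P| = 27, |zone P∩zone Q| = 26.
|zone P ∖ zone Q| = |zone P| − |zone P∩zone Q| = 27 − 26 = 1.00.

1.00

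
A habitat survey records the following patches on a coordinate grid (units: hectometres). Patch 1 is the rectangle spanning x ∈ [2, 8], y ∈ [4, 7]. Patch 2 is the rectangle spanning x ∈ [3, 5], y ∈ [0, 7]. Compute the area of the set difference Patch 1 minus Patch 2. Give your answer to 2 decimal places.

|Patch 1∩Patch 2|: x∈[3,5], y∈[4,7] → 2·3 = 6.
|Patch 1| = 18.
|Patch 1 ∖ Patch 2| = |Patch 1| − |Patch 1∩Patch 2| = 18 − 6 = 12.00.

12.00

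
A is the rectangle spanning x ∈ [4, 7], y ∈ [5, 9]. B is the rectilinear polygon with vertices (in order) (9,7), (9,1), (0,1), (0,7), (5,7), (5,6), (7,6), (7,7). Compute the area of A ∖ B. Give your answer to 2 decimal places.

|A| = 12, |A∩B| = 4.
|A ∖ B| = |A| − |A∩B| = 12 − 4 = 8.00.

8.00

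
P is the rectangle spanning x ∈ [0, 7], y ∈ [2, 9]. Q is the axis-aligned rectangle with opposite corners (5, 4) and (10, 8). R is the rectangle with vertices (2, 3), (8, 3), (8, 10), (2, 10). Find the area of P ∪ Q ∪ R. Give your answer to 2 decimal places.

69.00

By inclusion–exclusion:
Individual areas: |P| = 49, |Q| = 20, |R| = 42.
|P∩Q|: x∈[5,7], y∈[4,8] → 2·4 = 8.
|P∩R|: x∈[2,7], y∈[3,9] → 5·6 = 30.
|Q∩R|: x∈[5,8], y∈[4,8] → 3·4 = 12.
|P∩Q∩R| = 8.
|P ∪ Q ∪ R| = 111 − 50 + 8 = 69.00.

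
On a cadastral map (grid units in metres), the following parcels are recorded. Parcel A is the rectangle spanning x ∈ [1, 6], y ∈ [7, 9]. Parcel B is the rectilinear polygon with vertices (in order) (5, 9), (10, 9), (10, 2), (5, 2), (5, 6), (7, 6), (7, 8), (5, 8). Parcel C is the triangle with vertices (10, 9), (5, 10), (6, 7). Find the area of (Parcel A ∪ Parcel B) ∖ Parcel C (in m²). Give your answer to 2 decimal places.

|Parcel A ∪ Parcel B| = 40.
|(Parcel A ∪ Parcel B) ∩ Parcel C| = 3.9167.
|(Parcel A ∪ Parcel B) ∖ Parcel C| = 40 − 3.9167 = 36.08.

36.08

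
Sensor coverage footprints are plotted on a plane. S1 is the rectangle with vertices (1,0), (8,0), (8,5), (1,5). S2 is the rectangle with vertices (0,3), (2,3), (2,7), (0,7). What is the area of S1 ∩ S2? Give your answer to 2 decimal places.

2.00

|S1∩S2|: x∈[1,2], y∈[3,5] → 1·2 = 2.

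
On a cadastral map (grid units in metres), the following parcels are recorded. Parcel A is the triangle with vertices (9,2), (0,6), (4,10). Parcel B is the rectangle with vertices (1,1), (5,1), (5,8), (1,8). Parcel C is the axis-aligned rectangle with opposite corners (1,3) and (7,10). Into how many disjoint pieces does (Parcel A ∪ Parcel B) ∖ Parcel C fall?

(Parcel A ∪ Parcel B) ∖ Parcel C splits into 3 disjoint pieces (area 8, area 0.7222, area 2.325).

3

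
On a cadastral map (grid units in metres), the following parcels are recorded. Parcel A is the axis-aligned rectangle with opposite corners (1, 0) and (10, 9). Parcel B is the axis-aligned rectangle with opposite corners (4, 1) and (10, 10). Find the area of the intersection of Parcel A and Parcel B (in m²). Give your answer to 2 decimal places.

|Parcel A∩Parcel B|: x∈[4,10], y∈[1,9] → 6·8 = 48.

48.00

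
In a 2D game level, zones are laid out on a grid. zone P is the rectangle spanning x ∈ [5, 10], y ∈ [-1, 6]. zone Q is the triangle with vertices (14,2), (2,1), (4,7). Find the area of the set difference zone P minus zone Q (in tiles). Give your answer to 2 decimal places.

|zone P| = 35, |zone P∩zone Q| = 18.7083.
|zone P ∖ zone Q| = |zone P| − |zone P∩zone Q| = 35 − 18.7083 = 16.29.

16.29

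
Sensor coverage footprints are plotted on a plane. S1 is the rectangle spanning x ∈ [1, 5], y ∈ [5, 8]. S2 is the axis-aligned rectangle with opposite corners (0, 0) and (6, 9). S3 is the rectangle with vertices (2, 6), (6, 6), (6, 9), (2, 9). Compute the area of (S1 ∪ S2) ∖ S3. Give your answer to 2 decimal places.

|S1 ∪ S2| = 54.
|(S1 ∪ S2) ∩ S3| = 12.
|(S1 ∪ S2) ∖ S3| = 54 − 12 = 42.00.

42.00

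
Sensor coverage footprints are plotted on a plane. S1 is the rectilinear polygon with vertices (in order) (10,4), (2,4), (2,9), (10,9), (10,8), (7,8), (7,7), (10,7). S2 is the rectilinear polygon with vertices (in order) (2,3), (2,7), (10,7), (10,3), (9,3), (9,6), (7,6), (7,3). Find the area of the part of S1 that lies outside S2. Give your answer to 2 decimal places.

|S1| = 37, |S1∩S2| = 20.
|S1 ∖ S2| = |S1| − |S1∩S2| = 37 − 20 = 17.00.

17.00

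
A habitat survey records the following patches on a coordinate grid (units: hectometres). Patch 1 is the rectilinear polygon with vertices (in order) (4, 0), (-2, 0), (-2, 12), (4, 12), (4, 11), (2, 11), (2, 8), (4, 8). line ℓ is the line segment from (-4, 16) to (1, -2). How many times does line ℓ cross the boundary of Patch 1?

2

The segment meets the boundary at (0.444,0), (-2,8.8).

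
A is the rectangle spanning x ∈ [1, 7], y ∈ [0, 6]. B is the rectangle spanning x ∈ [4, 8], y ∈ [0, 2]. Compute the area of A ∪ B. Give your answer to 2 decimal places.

By inclusion–exclusion:
Individual areas: |A| = 36, |B| = 8.
|A∩B|: x∈[4,7], y∈[0,2] → 3·2 = 6.
|A ∪ B| = 44 − 6 = 38.00.

38.00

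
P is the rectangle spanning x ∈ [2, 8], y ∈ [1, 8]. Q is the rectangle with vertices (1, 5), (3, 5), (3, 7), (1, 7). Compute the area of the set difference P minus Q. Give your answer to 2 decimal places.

|P∩Q|: x∈[2,3], y∈[5,7] → 1·2 = 2.
|P| = 42.
|P ∖ Q| = |P| − |P∩Q| = 42 − 2 = 40.00.

40.00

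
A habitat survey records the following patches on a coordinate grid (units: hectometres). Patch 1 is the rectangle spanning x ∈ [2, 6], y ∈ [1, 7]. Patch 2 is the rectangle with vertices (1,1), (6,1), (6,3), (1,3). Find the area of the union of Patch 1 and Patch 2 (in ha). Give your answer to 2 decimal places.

By inclusion–exclusion:
Individual areas: |Patch 1| = 24, |Patch 2| = 10.
|Patch 1∩Patch 2|: x∈[2,6], y∈[1,3] → 4·2 = 8.
|Patch 1 ∪ Patch 2| = 34 − 8 = 26.00.

26.00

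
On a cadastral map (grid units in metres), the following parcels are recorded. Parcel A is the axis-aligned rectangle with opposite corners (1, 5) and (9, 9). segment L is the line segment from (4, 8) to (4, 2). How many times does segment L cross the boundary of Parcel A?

The segment meets the boundary at (4,5).

1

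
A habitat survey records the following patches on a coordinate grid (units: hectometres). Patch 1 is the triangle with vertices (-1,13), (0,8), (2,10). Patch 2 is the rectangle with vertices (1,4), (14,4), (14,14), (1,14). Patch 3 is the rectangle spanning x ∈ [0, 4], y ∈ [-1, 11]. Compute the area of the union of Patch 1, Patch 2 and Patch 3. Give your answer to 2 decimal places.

159.50

By inclusion–exclusion:
Individual areas: |Patch 1| = 6, |Patch 2| = 130, |Patch 3| = 48.
|Patch 1∩Patch 2| = 1.
|Patch 1∩Patch 3| = 3.5.
|Patch 2∩Patch 3|: x∈[1,4], y∈[4,11] → 3·7 = 21.
|Patch 1∩Patch 2∩Patch 3| = 1.
|Patch 1 ∪ Patch 2 ∪ Patch 3| = 184 − 25.5 + 1 = 159.50.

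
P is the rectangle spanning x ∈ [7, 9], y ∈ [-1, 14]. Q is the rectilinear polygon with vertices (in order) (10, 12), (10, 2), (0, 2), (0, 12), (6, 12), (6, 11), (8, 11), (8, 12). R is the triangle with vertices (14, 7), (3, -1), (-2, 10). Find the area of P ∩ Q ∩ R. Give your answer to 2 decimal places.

The intersection is the polygon with vertices (7,2), (7,8.312), (9,7.938), (9,3.364), (7.125,2).
By the shoelace formula its area is 10.97.

10.97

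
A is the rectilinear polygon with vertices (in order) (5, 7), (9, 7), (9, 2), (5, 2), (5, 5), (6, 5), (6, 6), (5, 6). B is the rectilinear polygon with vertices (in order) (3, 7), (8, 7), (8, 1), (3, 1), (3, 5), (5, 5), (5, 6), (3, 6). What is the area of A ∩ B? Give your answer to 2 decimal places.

14.00

The intersection is the polygon with vertices (8,7), (8,2), (5,2), (5,5), (6,5), (6,6), (5,6), (5,7).
By the shoelace formula its area is 14.00.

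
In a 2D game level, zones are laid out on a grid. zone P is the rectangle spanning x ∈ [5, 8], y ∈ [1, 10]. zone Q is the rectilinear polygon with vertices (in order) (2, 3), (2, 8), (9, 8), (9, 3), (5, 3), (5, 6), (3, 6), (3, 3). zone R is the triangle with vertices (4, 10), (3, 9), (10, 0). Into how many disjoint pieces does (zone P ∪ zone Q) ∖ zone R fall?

2

(zone P ∪ zone Q) ∖ zone R splits into 2 disjoint pieces (area 18.5397, area 17.4667).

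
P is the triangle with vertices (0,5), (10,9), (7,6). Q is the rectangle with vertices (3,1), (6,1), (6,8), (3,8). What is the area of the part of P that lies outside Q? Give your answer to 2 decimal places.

|P| = 9, |P∩Q| = 3.4714.
|P ∖ Q| = |P| − |P∩Q| = 9 − 3.4714 = 5.53.

5.53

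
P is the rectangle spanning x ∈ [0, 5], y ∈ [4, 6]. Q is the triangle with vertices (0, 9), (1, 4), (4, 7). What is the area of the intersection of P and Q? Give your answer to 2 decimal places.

2.40

The intersection is the polygon with vertices (3,6), (1,4), (0.6,6).
By the shoelace formula its area is 2.40.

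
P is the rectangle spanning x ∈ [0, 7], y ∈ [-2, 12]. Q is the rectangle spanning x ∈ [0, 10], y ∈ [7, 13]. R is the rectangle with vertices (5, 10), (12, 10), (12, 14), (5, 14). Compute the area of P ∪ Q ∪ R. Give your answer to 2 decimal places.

By inclusion–exclusion:
Individual areas: |P| = 98, |Q| = 60, |R| = 28.
|P∩Q|: x∈[0,7], y∈[7,12] → 7·5 = 35.
|P∩R|: x∈[5,7], y∈[10,12] → 2·2 = 4.
|Q∩R|: x∈[5,10], y∈[10,13] → 5·3 = 15.
|P∩Q∩R| = 4.
|P ∪ Q ∪ R| = 186 − 54 + 4 = 136.00.

136.00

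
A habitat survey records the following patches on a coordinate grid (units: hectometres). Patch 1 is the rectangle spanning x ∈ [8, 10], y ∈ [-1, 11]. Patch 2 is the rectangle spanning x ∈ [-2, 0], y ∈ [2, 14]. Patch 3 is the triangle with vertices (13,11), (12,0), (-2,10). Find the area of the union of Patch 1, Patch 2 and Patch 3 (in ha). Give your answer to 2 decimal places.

111.26

By inclusion–exclusion:
Individual areas: |Patch 1| = 24, |Patch 2| = 24, |Patch 3| = 82.
|Patch 1∩Patch 2| = 0 (no overlap).
|Patch 1∩Patch 3| = 17.181.
|Patch 2∩Patch 3| = 1.5619.
|Patch 1∩Patch 2∩Patch 3| = 0.
|Patch 1 ∪ Patch 2 ∪ Patch 3| = 130 − 18.7429 + 0 = 111.26.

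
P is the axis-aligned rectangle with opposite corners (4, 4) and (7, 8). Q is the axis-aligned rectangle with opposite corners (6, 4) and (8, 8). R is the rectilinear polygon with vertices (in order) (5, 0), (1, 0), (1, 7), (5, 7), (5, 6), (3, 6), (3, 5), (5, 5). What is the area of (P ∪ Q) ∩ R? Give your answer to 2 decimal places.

|P ∪ Q| = 16.
|(P ∪ Q) ∩ R| = 2.00.

2.00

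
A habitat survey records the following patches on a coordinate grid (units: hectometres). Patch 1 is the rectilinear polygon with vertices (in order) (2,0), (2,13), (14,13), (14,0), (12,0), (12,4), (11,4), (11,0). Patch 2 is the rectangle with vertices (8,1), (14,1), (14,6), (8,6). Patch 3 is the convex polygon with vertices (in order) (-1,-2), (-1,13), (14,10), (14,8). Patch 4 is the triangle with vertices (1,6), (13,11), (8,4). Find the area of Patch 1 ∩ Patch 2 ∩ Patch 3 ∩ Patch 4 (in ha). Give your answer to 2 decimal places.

The intersection is the polygon with vertices (9.429,6), (8,4), (8,6).
By the shoelace formula its area is 1.43.

1.43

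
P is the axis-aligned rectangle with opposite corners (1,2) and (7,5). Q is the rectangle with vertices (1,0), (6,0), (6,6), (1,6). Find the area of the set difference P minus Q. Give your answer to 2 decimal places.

3.00

|P∩Q|: x∈[1,6], y∈[2,5] → 5·3 = 15.
|P| = 18.
|P ∖ Q| = |P| − |P∩Q| = 18 − 15 = 3.00.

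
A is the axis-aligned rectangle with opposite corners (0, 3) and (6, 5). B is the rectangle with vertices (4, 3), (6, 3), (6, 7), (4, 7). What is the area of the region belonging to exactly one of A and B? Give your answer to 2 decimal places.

12.00

|A∩B|: x∈[4,6], y∈[3,5] → 2·2 = 4.
|A △ B| = |A| + |B| − 2·|A∩B| = 12 + 8 − 8 = 12.00.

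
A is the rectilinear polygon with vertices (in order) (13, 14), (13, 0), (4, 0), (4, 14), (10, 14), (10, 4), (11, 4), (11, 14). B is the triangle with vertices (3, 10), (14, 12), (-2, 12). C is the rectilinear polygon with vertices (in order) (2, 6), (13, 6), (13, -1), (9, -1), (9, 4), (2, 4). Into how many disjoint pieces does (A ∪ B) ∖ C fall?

2

(A ∪ B) ∖ C splits into 2 disjoint pieces (area 71.6364, area 20).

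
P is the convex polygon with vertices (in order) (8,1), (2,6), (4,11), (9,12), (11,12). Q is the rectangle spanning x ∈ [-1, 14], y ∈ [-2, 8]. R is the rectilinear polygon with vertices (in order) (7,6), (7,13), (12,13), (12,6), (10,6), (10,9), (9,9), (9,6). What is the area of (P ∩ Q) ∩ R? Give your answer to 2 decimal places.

4.00

The region (P ∩ Q) ∩ R is the polygon with vertices (9,8), (9,6), (7,6), (7,8).
By the shoelace formula its area is 4.00.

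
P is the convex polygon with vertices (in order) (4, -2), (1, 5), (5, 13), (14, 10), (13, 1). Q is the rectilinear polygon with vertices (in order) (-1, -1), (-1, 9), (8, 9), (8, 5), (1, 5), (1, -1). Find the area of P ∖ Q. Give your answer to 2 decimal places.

|P| = 134, |P∩Q| = 24.
|P ∖ Q| = |P| − |P∩Q| = 134 − 24 = 110.00.

110.00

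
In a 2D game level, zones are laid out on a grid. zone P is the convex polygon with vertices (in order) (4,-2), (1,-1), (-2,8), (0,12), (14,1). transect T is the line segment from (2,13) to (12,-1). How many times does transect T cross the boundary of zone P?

2

The segment meets the boundary at (11.176,0.153), (6.186,7.14).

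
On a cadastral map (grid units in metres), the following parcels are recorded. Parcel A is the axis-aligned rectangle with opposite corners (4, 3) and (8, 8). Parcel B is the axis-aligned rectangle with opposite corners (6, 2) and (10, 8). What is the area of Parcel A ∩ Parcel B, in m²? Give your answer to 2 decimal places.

10.00

|Parcel A∩Parcel B|: x∈[6,8], y∈[3,8] → 2·5 = 10.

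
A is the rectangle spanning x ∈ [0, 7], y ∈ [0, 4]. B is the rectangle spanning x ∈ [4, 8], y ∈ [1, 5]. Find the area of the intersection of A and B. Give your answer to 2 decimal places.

|A∩B|: x∈[4,7], y∈[1,4] → 3·3 = 9.

9.00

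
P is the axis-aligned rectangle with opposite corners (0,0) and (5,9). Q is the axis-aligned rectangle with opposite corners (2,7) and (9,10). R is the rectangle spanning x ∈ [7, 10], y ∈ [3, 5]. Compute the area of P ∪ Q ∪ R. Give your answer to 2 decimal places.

By inclusion–exclusion:
Individual areas: |P| = 45, |Q| = 21, |R| = 6.
|P∩Q|: x∈[2,5], y∈[7,9] → 3·2 = 6.
|P∩R| = 0 (no overlap).
|Q∩R| = 0 (no overlap).
|P∩Q∩R| = 0.
|P ∪ Q ∪ R| = 72 − 6 + 0 = 66.00.

66.00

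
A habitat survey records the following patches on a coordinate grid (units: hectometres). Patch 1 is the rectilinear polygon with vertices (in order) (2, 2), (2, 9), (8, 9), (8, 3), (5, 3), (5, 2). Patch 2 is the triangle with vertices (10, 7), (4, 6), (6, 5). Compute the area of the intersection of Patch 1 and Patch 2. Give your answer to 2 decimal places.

3.33

The intersection is the polygon with vertices (8,6), (6,5), (4,6), (8,6.667).
By the shoelace formula its area is 3.33.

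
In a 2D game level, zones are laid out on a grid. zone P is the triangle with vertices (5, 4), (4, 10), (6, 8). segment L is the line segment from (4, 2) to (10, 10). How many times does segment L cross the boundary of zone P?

0

The segment lies entirely outside zone P and never meets its boundary.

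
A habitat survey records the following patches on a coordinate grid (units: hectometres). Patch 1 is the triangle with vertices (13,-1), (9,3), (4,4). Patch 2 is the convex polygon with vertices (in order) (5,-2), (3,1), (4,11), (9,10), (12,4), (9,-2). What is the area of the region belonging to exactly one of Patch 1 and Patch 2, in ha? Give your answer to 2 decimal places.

80.34

|Patch 1| = 8, |Patch 2| = 85.5, |Patch 1∩Patch 2| = 6.5797.
|Patch 1 △ Patch 2| = |Patch 1| + |Patch 2| − 2·|Patch 1∩Patch 2| = 8 + 85.5 − 13.1594 = 80.34.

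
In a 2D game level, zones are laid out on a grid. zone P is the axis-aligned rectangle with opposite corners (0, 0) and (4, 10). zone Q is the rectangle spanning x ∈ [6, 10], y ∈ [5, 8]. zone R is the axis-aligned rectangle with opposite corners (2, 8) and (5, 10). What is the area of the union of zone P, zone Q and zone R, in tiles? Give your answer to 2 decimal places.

54.00

By inclusion–exclusion:
Individual areas: |zone P| = 40, |zone Q| = 12, |zone R| = 6.
|zone P∩zone Q| = 0 (no overlap).
|zone P∩zone R|: x∈[2,4], y∈[8,10] → 2·2 = 4.
|zone Q∩zone R| = 0 (no overlap).
|zone P∩zone Q∩zone R| = 0.
|zone P ∪ zone Q ∪ zone R| = 58 − 4 + 0 = 54.00.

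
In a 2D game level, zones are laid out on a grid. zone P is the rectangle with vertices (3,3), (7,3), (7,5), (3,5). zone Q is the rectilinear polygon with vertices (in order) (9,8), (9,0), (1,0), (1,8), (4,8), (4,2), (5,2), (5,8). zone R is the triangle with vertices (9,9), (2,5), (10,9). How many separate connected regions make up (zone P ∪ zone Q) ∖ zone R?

(zone P ∪ zone Q) ∖ zone R splits into 2 disjoint pieces (area 57.6071, area 1.4464).

2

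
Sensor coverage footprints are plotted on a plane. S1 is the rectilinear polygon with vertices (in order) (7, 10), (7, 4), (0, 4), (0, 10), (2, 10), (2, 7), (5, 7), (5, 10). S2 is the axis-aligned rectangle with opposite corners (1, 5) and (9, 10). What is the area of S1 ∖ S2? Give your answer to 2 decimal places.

|S1| = 33, |S1∩S2| = 21.
|S1 ∖ S2| = |S1| − |S1∩S2| = 33 − 21 = 12.00.

12.00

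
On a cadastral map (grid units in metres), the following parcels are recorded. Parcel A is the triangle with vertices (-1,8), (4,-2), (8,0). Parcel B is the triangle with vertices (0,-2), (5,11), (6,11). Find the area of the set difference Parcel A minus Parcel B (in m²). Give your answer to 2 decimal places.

|Parcel A| = 25, |Parcel A∩Parcel B| = 0.9637.
|Parcel A ∖ Parcel B| = |Parcel A| − |Parcel A∩Parcel B| = 25 − 0.9637 = 24.04.

24.04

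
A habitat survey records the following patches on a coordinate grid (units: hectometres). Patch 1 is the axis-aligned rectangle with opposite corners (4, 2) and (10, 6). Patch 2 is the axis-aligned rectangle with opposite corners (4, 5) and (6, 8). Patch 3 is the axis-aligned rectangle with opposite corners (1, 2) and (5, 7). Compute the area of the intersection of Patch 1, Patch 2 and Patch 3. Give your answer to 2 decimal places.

The intersection is the polygon with vertices (4,5), (4,6), (5,6), (5,5).
By the shoelace formula its area is 1.00.

1.00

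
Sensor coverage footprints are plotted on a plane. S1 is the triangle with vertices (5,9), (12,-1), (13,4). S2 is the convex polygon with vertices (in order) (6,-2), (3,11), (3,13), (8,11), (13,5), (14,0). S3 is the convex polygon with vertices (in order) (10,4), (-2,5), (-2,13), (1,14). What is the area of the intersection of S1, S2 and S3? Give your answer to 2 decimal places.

The intersection is the polygon with vertices (6.143,8.286), (10,4), (8.407,4.133), (5,9).
By the shoelace formula its area is 4.72.

4.72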